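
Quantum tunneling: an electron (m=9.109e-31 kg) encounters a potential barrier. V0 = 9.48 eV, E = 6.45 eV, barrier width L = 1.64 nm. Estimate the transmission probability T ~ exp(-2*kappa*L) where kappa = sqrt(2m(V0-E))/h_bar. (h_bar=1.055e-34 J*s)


V0 - E = 3.03 eV = 4.8541e-19 J
kappa = sqrt(2 * m * (V0-E)) / h_bar
= sqrt(2 * 9.109e-31 * 4.8541e-19) / 1.055e-34
= 8.9135e+09 /m
2*kappa*L = 2 * 8.9135e+09 * 1.64e-9
= 29.2364
T = exp(-29.2364) = 2.008079e-13

2.008079e-13


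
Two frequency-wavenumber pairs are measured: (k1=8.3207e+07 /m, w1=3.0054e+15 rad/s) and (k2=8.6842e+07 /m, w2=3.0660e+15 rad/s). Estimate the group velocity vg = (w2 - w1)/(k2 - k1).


vg = (w2 - w1) / (k2 - k1)
= (3.0660e+15 - 3.0054e+15) / (8.6842e+07 - 8.3207e+07)
= 6.0600e+13 / 3.6350e+06
= 1.6671e+07 m/s

1.6671e+07


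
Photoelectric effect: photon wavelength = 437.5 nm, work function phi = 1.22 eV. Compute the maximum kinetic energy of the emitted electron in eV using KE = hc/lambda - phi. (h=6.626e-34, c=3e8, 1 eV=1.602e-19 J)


E_photon = hc / lambda
= (6.626e-34)(3e8) / (437.5e-9)
= 4.5435e-19 J
= 2.8362 eV
KE = E_photon - phi
= 2.8362 - 1.22
= 1.6162 eV

1.6162


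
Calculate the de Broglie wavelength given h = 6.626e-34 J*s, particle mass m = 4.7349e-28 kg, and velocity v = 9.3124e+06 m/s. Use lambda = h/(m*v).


lambda = h / (m * v)
= 6.626e-34 / (4.7349e-28 * 9.3124e+06)
= 6.626e-34 / 4.4093e-21
= 1.5027e-13 m

1.5027e-13


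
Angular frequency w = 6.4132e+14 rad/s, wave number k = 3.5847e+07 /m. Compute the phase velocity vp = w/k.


vp = w / k
= 6.4132e+14 / 3.5847e+07
= 1.7890e+07 m/s

1.7890e+07


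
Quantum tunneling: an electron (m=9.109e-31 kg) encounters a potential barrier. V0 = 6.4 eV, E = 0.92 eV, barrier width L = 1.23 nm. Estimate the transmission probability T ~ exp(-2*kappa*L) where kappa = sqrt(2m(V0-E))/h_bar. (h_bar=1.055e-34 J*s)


V0 - E = 5.48 eV = 8.7790e-19 J
kappa = sqrt(2 * m * (V0-E)) / h_bar
= sqrt(2 * 9.109e-31 * 8.7790e-19) / 1.055e-34
= 1.1987e+10 /m
2*kappa*L = 2 * 1.1987e+10 * 1.23e-9
= 29.4886
T = exp(-29.4886) = 1.560460e-13

1.560460e-13


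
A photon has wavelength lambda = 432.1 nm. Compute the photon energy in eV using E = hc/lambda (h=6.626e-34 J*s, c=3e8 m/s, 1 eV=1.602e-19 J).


E = hc / lambda
= (6.626e-34)(3e8) / (432.1e-9)
= 1.9878e-25 / 4.3210e-07
= 4.6003e-19 J
Converting to eV: 4.6003e-19 / 1.602e-19
= 2.8716 eV

2.8716


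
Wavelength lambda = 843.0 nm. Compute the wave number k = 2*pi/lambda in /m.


k = 2 * pi / lambda
= 6.2832 / (843.0e-9)
= 6.2832 / 8.4300e-07
= 7.4534e+06 /m

7.4534e+06


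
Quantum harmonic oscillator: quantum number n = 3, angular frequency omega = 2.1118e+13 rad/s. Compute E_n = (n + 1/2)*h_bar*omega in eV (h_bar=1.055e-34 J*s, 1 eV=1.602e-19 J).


E = (n + 1/2) * h_bar * omega
= (3 + 0.5) * 1.055e-34 * 2.1118e+13
= 3.5 * 2.2279e-21
= 7.7978e-21 J
= 0.0487 eV

0.0487


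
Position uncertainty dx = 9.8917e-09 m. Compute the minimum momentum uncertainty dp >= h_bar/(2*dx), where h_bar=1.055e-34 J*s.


dp = h_bar / (2 * dx)
= 1.055e-34 / (2 * 9.8917e-09)
= 1.055e-34 / 1.9783e-08
= 5.3328e-27 kg*m/s

5.3328e-27


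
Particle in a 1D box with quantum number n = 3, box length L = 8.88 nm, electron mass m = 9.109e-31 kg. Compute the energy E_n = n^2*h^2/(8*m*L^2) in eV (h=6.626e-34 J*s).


E = n^2 * h^2 / (8 * m * L^2)
= 3^2 * (6.626e-34)^2 / (8 * 9.109e-31 * (8.88e-9)^2)
= 9 * 4.3904e-67 / (8 * 9.109e-31 * 7.8854e-17)
= 6.8764e-21 J
= 0.0429 eV

0.0429


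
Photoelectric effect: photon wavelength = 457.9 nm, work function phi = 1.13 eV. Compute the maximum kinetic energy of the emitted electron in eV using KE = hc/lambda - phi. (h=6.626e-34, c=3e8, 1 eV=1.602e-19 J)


E_photon = hc / lambda
= (6.626e-34)(3e8) / (457.9e-9)
= 4.3411e-19 J
= 2.7098 eV
KE = E_photon - phi
= 2.7098 - 1.13
= 1.5798 eV

1.5798


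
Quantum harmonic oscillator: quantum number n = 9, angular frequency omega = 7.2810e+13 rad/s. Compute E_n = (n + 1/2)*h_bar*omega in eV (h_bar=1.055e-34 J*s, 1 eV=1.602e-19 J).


E = (n + 1/2) * h_bar * omega
= (9 + 0.5) * 1.055e-34 * 7.2810e+13
= 9.5 * 7.6815e-21
= 7.2974e-20 J
= 0.4555 eV

0.4555


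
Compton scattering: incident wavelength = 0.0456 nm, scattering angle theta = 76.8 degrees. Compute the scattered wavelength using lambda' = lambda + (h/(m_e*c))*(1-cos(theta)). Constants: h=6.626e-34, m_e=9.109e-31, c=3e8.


Compton wavelength: h/(m_e*c) = 2.4247e-12 m
d_lambda = 2.4247e-12 * (1 - cos(76.8 deg))
= 2.4247e-12 * 0.771649
= 1.8710e-12 m = 0.001871 nm
lambda' = 0.0456 + 0.001871
= 0.047471 nm

0.047471


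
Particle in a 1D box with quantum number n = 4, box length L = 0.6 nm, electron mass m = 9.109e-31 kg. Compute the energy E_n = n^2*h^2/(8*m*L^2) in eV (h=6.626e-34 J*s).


E = n^2 * h^2 / (8 * m * L^2)
= 4^2 * (6.626e-34)^2 / (8 * 9.109e-31 * (0.6e-9)^2)
= 16 * 4.3904e-67 / (8 * 9.109e-31 * 3.6000e-19)
= 2.6777e-18 J
= 16.7146 eV

16.7146


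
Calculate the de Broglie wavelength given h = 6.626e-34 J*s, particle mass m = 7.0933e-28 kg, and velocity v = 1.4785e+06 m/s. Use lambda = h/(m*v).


lambda = h / (m * v)
= 6.626e-34 / (7.0933e-28 * 1.4785e+06)
= 6.626e-34 / 1.0487e-21
= 6.3180e-13 m

6.3180e-13


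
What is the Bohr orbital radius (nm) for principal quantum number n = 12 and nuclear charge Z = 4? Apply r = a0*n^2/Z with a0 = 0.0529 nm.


r = a0 * n^2 / Z
= 0.0529 * 12^2 / 4
= 0.0529 * 144 / 4
= 1.9044 nm

1.9044


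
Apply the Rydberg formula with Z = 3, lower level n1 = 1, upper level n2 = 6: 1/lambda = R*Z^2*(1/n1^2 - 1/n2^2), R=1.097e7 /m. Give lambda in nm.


1/lambda = R * Z^2 * (1/n1^2 - 1/n2^2)
= 1.097e7 * 3^2 * (1/1^2 - 1/6^2)
= 1.097e7 * 9 * (1.0 - 0.027778)
= 9.5988e+07 /m
lambda = 1 / 9.5988e+07
= 10.418 nm

10.418


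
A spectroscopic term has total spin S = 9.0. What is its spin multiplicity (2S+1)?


Spin multiplicity = 2S + 1
= 2 * 9.0 + 1
= 18.0 + 1
= 19

19


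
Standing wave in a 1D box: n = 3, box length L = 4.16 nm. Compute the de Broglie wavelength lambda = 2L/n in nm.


lambda = 2L / n
= 2 * 4.16 / 3
= 8.32 / 3
= 2.7733 nm

2.7733


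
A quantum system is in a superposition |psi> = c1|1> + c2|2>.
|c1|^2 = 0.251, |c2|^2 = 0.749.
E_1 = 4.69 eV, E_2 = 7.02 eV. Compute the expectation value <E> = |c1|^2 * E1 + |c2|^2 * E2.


<E> = |c1|^2 * E1 + |c2|^2 * E2
= 0.251 * 4.69 + 0.749 * 7.02
= 1.1772 + 5.258
= 6.4352 eV

6.4352


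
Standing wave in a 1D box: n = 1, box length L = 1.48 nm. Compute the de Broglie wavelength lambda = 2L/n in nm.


lambda = 2L / n
= 2 * 1.48 / 1
= 2.96 / 1
= 2.96 nm

2.96


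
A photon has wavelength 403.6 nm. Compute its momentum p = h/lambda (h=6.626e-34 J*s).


p = h / lambda
= 6.626e-34 / (403.6e-9)
= 6.626e-34 / 4.0360e-07
= 1.6417e-27 kg*m/s

1.6417e-27


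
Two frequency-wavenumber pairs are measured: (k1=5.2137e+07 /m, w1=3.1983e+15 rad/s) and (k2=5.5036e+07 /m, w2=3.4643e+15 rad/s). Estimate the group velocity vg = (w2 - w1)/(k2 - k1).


vg = (w2 - w1) / (k2 - k1)
= (3.4643e+15 - 3.1983e+15) / (5.5036e+07 - 5.2137e+07)
= 2.6600e+14 / 2.8990e+06
= 9.1756e+07 m/s

9.1756e+07


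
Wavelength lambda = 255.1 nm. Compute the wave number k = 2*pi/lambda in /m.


k = 2 * pi / lambda
= 6.2832 / (255.1e-9)
= 6.2832 / 2.5510e-07
= 2.4630e+07 /m

2.4630e+07


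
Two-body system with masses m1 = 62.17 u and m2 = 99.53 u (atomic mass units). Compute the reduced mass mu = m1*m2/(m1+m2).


mu = m1 * m2 / (m1 + m2)
= 62.17 * 99.53 / (62.17 + 99.53)
= 6187.7801 / 161.7
= 38.267 u

38.267


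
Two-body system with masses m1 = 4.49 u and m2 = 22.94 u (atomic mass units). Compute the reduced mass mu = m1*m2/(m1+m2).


mu = m1 * m2 / (m1 + m2)
= 4.49 * 22.94 / (4.49 + 22.94)
= 103.0006 / 27.43
= 3.755 u

3.755


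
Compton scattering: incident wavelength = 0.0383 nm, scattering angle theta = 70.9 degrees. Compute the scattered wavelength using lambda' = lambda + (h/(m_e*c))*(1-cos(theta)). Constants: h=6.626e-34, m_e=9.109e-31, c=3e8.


Compton wavelength: h/(m_e*c) = 2.4247e-12 m
d_lambda = 2.4247e-12 * (1 - cos(70.9 deg))
= 2.4247e-12 * 0.672782
= 1.6313e-12 m = 0.001631 nm
lambda' = 0.0383 + 0.001631
= 0.039931 nm

0.039931


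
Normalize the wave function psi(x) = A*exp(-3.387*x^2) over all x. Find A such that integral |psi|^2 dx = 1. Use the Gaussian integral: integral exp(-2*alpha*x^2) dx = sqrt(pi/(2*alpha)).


integral |psi|^2 dx = A^2 * sqrt(pi/(2*alpha)) = 1
A^2 = sqrt(2*alpha/pi)
= sqrt(2 * 3.387 / pi)
= 1.468411
A = sqrt(1.468411)
= 1.2118

1.2118


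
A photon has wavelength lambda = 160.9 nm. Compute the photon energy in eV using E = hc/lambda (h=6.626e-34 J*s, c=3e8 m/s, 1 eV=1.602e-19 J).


E = hc / lambda
= (6.626e-34)(3e8) / (160.9e-9)
= 1.9878e-25 / 1.6090e-07
= 1.2354e-18 J
Converting to eV: 1.2354e-18 / 1.602e-19
= 7.7118 eV

7.7118


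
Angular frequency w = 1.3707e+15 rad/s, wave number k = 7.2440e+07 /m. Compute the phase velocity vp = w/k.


vp = w / k
= 1.3707e+15 / 7.2440e+07
= 1.8922e+07 m/s

1.8922e+07


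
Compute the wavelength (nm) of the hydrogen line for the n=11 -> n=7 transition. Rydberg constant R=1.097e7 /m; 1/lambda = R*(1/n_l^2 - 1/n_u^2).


1/lambda = R * (1/n_l^2 - 1/n_u^2)
= 1.097e7 * (1/7^2 - 1/11^2)
= 1.097e7 * (0.020408 - 0.008264)
= 1.097e7 * 0.012144
= 1.3322e+05 /m
lambda = 1 / 1.3322e+05 = 7506.5836 nm

7506.5836


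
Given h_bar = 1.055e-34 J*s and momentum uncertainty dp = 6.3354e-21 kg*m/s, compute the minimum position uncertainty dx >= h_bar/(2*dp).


dx = h_bar / (2 * dp)
= 1.055e-34 / (2 * 6.3354e-21)
= 1.055e-34 / 1.2671e-20
= 8.3262e-15 m

8.3262e-15


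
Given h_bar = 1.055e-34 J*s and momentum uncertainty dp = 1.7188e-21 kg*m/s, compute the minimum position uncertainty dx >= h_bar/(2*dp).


dx = h_bar / (2 * dp)
= 1.055e-34 / (2 * 1.7188e-21)
= 1.055e-34 / 3.4376e-21
= 3.0690e-14 m

3.0690e-14


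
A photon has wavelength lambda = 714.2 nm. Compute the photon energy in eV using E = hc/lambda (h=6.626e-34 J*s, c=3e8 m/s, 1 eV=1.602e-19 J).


E = hc / lambda
= (6.626e-34)(3e8) / (714.2e-9)
= 1.9878e-25 / 7.1420e-07
= 2.7833e-19 J
Converting to eV: 2.7833e-19 / 1.602e-19
= 1.7374 eV

1.7374


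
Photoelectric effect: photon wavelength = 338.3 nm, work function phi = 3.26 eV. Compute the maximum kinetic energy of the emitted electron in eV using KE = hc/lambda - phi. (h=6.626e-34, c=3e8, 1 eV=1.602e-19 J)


E_photon = hc / lambda
= (6.626e-34)(3e8) / (338.3e-9)
= 5.8758e-19 J
= 3.6678 eV
KE = E_photon - phi
= 3.6678 - 3.26
= 0.4078 eV

0.4078


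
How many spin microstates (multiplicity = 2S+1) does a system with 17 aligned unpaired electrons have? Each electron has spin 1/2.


Total spin S = N * (1/2) = 17 * 0.5 = 8.5
Spin multiplicity = 2S + 1
= 2 * 8.5 + 1
= 18

18


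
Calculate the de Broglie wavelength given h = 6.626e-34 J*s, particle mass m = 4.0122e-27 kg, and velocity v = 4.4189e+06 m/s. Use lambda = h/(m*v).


lambda = h / (m * v)
= 6.626e-34 / (4.0122e-27 * 4.4189e+06)
= 6.626e-34 / 1.7730e-20
= 3.7373e-14 m

3.7373e-14


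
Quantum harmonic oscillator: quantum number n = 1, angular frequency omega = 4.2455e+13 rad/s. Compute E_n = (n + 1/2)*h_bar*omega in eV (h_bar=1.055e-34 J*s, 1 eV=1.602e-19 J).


E = (n + 1/2) * h_bar * omega
= (1 + 0.5) * 1.055e-34 * 4.2455e+13
= 1.5 * 4.4790e-21
= 6.7185e-21 J
= 0.0419 eV

0.0419


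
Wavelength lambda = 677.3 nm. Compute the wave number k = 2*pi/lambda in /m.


k = 2 * pi / lambda
= 6.2832 / (677.3e-9)
= 6.2832 / 6.7730e-07
= 9.2768e+06 /m

9.2768e+06


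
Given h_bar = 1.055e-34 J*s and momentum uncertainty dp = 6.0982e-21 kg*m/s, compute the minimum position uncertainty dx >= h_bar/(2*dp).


dx = h_bar / (2 * dp)
= 1.055e-34 / (2 * 6.0982e-21)
= 1.055e-34 / 1.2196e-20
= 8.6501e-15 m

8.6501e-15


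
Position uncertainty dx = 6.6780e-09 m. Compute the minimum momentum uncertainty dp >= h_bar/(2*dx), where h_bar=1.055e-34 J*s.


dp = h_bar / (2 * dx)
= 1.055e-34 / (2 * 6.6780e-09)
= 1.055e-34 / 1.3356e-08
= 7.8991e-27 kg*m/s

7.8991e-27


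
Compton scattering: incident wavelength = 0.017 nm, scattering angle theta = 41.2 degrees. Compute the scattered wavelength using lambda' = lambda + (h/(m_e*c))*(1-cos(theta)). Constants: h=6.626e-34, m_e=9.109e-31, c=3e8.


Compton wavelength: h/(m_e*c) = 2.4247e-12 m
d_lambda = 2.4247e-12 * (1 - cos(41.2 deg))
= 2.4247e-12 * 0.247585
= 6.0032e-13 m = 0.0006 nm
lambda' = 0.017 + 0.0006
= 0.0176 nm

0.0176


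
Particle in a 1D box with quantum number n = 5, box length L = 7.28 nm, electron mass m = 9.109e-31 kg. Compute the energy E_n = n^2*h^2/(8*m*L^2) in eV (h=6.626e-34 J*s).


E = n^2 * h^2 / (8 * m * L^2)
= 5^2 * (6.626e-34)^2 / (8 * 9.109e-31 * (7.28e-9)^2)
= 25 * 4.3904e-67 / (8 * 9.109e-31 * 5.2998e-17)
= 2.8420e-20 J
= 0.1774 eV

0.1774


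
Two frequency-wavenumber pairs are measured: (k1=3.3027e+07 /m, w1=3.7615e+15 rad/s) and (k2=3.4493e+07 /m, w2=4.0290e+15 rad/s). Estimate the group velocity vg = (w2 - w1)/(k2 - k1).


vg = (w2 - w1) / (k2 - k1)
= (4.0290e+15 - 3.7615e+15) / (3.4493e+07 - 3.3027e+07)
= 2.6750e+14 / 1.4660e+06
= 1.8247e+08 m/s

1.8247e+08


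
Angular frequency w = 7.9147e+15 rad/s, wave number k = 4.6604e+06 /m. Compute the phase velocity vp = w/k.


vp = w / k
= 7.9147e+15 / 4.6604e+06
= 1.6983e+09 m/s

1.6983e+09


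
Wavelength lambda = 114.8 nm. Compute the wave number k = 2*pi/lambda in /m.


k = 2 * pi / lambda
= 6.2832 / (114.8e-9)
= 6.2832 / 1.1480e-07
= 5.4732e+07 /m

5.4732e+07


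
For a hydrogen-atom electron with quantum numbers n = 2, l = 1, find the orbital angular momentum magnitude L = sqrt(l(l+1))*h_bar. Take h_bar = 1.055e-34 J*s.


L = sqrt(l*(l+1)) * h_bar
= sqrt(1 * 2) * 1.055e-34
= sqrt(2) * 1.055e-34
= 1.4142 * 1.055e-34
= 1.4920e-34 J*s

1.4920e-34


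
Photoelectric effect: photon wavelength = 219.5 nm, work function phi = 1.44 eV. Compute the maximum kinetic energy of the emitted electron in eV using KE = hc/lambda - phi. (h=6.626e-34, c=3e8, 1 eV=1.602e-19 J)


E_photon = hc / lambda
= (6.626e-34)(3e8) / (219.5e-9)
= 9.0560e-19 J
= 5.653 eV
KE = E_photon - phi
= 5.653 - 1.44
= 4.213 eV

4.213


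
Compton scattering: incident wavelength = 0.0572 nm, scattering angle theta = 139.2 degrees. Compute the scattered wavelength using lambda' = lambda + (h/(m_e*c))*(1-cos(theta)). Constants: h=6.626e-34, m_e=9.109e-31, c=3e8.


Compton wavelength: h/(m_e*c) = 2.4247e-12 m
d_lambda = 2.4247e-12 * (1 - cos(139.2 deg))
= 2.4247e-12 * 1.756995
= 4.2602e-12 m = 0.00426 nm
lambda' = 0.0572 + 0.00426
= 0.06146 nm

0.06146


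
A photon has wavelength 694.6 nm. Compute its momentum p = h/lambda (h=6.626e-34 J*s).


p = h / lambda
= 6.626e-34 / (694.6e-9)
= 6.626e-34 / 6.9460e-07
= 9.5393e-28 kg*m/s

9.5393e-28


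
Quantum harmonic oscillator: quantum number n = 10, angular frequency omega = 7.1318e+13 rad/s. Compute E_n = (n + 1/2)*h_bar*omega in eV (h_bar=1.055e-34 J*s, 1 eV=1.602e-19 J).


E = (n + 1/2) * h_bar * omega
= (10 + 0.5) * 1.055e-34 * 7.1318e+13
= 10.5 * 7.5240e-21
= 7.9003e-20 J
= 0.4931 eV

0.4931


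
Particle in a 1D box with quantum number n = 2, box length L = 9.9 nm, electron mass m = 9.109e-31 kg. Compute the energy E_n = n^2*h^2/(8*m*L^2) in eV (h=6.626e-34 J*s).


E = n^2 * h^2 / (8 * m * L^2)
= 2^2 * (6.626e-34)^2 / (8 * 9.109e-31 * (9.9e-9)^2)
= 4 * 4.3904e-67 / (8 * 9.109e-31 * 9.8010e-17)
= 2.4588e-21 J
= 0.0153 eV

0.0153


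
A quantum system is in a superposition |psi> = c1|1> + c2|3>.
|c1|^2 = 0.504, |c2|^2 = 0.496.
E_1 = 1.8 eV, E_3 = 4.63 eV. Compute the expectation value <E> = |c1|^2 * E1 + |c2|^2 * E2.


<E> = |c1|^2 * E1 + |c2|^2 * E2
= 0.504 * 1.8 + 0.496 * 4.63
= 0.9072 + 2.2965
= 3.2037 eV

3.2037


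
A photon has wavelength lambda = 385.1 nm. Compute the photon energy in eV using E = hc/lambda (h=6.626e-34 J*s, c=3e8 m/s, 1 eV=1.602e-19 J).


E = hc / lambda
= (6.626e-34)(3e8) / (385.1e-9)
= 1.9878e-25 / 3.8510e-07
= 5.1618e-19 J
Converting to eV: 5.1618e-19 / 1.602e-19
= 3.2221 eV

3.2221


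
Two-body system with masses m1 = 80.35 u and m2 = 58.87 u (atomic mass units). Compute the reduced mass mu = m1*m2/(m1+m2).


mu = m1 * m2 / (m1 + m2)
= 80.35 * 58.87 / (80.35 + 58.87)
= 4730.2045 / 139.22
= 33.9765 u

33.9765


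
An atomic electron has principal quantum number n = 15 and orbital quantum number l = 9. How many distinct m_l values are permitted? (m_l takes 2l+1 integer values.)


m_l ranges from -l to +l in integer steps
So m_l goes from -9 to +9
Count = 2l + 1 = 2*9 + 1
= 19

19


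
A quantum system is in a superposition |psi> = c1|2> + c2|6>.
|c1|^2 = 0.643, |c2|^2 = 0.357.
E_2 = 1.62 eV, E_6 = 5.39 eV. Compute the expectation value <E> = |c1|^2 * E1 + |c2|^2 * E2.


<E> = |c1|^2 * E1 + |c2|^2 * E2
= 0.643 * 1.62 + 0.357 * 5.39
= 1.0417 + 1.9242
= 2.9659 eV

2.9659


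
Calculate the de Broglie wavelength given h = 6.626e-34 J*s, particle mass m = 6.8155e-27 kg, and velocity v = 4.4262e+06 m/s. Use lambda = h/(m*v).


lambda = h / (m * v)
= 6.626e-34 / (6.8155e-27 * 4.4262e+06)
= 6.626e-34 / 3.0167e-20
= 2.1965e-14 m

2.1965e-14


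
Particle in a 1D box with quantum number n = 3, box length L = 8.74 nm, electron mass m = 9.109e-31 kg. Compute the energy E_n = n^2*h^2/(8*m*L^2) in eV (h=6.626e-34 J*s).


E = n^2 * h^2 / (8 * m * L^2)
= 3^2 * (6.626e-34)^2 / (8 * 9.109e-31 * (8.74e-9)^2)
= 9 * 4.3904e-67 / (8 * 9.109e-31 * 7.6388e-17)
= 7.0984e-21 J
= 0.0443 eV

0.0443


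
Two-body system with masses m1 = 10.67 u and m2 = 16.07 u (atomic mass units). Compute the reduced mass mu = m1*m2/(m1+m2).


mu = m1 * m2 / (m1 + m2)
= 10.67 * 16.07 / (10.67 + 16.07)
= 171.4669 / 26.74
= 6.4124 u

6.4124


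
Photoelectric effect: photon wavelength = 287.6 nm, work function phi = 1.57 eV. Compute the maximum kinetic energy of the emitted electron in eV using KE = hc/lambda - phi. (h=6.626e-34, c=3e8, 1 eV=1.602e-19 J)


E_photon = hc / lambda
= (6.626e-34)(3e8) / (287.6e-9)
= 6.9117e-19 J
= 4.3144 eV
KE = E_photon - phi
= 4.3144 - 1.57
= 2.7444 eV

2.7444


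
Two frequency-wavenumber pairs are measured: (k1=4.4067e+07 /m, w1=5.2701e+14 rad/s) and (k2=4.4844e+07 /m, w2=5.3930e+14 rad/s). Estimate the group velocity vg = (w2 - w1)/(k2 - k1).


vg = (w2 - w1) / (k2 - k1)
= (5.3930e+14 - 5.2701e+14) / (4.4844e+07 - 4.4067e+07)
= 1.2290e+13 / 7.7700e+05
= 1.5817e+07 m/s

1.5817e+07


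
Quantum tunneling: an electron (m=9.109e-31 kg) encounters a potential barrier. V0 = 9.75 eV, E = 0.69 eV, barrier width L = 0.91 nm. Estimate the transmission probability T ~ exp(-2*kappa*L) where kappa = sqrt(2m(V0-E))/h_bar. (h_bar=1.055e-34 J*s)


V0 - E = 9.06 eV = 1.4514e-18 J
kappa = sqrt(2 * m * (V0-E)) / h_bar
= sqrt(2 * 9.109e-31 * 1.4514e-18) / 1.055e-34
= 1.5413e+10 /m
2*kappa*L = 2 * 1.5413e+10 * 0.91e-9
= 28.0521
T = exp(-28.0521) = 6.563700e-13

6.563700e-13


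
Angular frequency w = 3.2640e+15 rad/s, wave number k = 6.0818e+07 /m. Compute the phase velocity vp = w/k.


vp = w / k
= 3.2640e+15 / 6.0818e+07
= 5.3668e+07 m/s

5.3668e+07


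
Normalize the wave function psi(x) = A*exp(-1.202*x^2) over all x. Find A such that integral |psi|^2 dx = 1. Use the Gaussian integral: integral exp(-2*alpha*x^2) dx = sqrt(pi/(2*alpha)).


integral |psi|^2 dx = A^2 * sqrt(pi/(2*alpha)) = 1
A^2 = sqrt(2*alpha/pi)
= sqrt(2 * 1.202 / pi)
= 0.874767
A = sqrt(0.874767)
= 0.9353

0.9353


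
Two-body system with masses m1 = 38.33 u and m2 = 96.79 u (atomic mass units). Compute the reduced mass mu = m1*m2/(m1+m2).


mu = m1 * m2 / (m1 + m2)
= 38.33 * 96.79 / (38.33 + 96.79)
= 3709.9607 / 135.12
= 27.4568 u

27.4568


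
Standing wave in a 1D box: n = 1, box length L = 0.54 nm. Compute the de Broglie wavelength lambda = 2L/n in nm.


lambda = 2L / n
= 2 * 0.54 / 1
= 1.08 / 1
= 1.08 nm

1.08


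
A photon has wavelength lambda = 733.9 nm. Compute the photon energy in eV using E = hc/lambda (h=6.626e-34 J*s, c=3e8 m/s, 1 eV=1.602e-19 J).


E = hc / lambda
= (6.626e-34)(3e8) / (733.9e-9)
= 1.9878e-25 / 7.3390e-07
= 2.7085e-19 J
Converting to eV: 2.7085e-19 / 1.602e-19
= 1.6907 eV

1.6907


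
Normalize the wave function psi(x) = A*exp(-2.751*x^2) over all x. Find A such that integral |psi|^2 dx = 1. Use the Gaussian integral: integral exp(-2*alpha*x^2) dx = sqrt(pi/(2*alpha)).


integral |psi|^2 dx = A^2 * sqrt(pi/(2*alpha)) = 1
A^2 = sqrt(2*alpha/pi)
= sqrt(2 * 2.751 / pi)
= 1.323382
A = sqrt(1.323382)
= 1.1504

1.1504


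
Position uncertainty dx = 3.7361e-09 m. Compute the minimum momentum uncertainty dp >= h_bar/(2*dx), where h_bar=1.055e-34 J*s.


dp = h_bar / (2 * dx)
= 1.055e-34 / (2 * 3.7361e-09)
= 1.055e-34 / 7.4722e-09
= 1.4119e-26 kg*m/s

1.4119e-26


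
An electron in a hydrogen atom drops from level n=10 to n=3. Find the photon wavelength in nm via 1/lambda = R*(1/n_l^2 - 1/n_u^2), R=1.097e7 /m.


1/lambda = R * (1/n_l^2 - 1/n_u^2)
= 1.097e7 * (1/3^2 - 1/10^2)
= 1.097e7 * (0.111111 - 0.01)
= 1.097e7 * 0.101111
= 1.1092e+06 /m
lambda = 1 / 1.1092e+06 = 901.5597 nm

901.5597


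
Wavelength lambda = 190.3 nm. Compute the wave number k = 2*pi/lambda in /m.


k = 2 * pi / lambda
= 6.2832 / (190.3e-9)
= 6.2832 / 1.9030e-07
= 3.3017e+07 /m

3.3017e+07


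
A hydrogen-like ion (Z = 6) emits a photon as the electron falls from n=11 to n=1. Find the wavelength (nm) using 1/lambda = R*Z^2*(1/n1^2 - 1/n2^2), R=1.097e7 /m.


1/lambda = R * Z^2 * (1/n1^2 - 1/n2^2)
= 1.097e7 * 6^2 * (1/1^2 - 1/11^2)
= 1.097e7 * 36 * (1.0 - 0.008264)
= 3.9166e+08 /m
lambda = 1 / 3.9166e+08
= 2.5533 nm

2.5533


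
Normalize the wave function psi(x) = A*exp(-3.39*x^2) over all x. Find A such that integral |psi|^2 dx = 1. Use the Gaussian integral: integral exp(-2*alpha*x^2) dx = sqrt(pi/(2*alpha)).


integral |psi|^2 dx = A^2 * sqrt(pi/(2*alpha)) = 1
A^2 = sqrt(2*alpha/pi)
= sqrt(2 * 3.39 / pi)
= 1.469061
A = sqrt(1.469061)
= 1.212

1.212


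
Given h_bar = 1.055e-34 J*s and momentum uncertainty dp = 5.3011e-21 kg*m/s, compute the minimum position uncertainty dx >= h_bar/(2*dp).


dx = h_bar / (2 * dp)
= 1.055e-34 / (2 * 5.3011e-21)
= 1.055e-34 / 1.0602e-20
= 9.9508e-15 m

9.9508e-15


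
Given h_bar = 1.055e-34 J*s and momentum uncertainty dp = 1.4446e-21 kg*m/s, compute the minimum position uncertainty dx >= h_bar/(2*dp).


dx = h_bar / (2 * dp)
= 1.055e-34 / (2 * 1.4446e-21)
= 1.055e-34 / 2.8892e-21
= 3.6515e-14 m

3.6515e-14


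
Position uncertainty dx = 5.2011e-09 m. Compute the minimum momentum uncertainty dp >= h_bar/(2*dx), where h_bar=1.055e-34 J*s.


dp = h_bar / (2 * dx)
= 1.055e-34 / (2 * 5.2011e-09)
= 1.055e-34 / 1.0402e-08
= 1.0142e-26 kg*m/s

1.0142e-26


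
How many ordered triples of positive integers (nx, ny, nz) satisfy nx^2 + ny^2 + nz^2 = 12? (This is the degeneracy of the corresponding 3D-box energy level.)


Enumerate all (nx, ny, nz) with nx^2 + ny^2 + nz^2 = 12:
(2,2,2)
Total degeneracy = 1

1


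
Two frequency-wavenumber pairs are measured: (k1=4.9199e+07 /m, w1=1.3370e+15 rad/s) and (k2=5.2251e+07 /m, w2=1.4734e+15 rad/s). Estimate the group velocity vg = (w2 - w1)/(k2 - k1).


vg = (w2 - w1) / (k2 - k1)
= (1.4734e+15 - 1.3370e+15) / (5.2251e+07 - 4.9199e+07)
= 1.3640e+14 / 3.0520e+06
= 4.4692e+07 m/s

4.4692e+07


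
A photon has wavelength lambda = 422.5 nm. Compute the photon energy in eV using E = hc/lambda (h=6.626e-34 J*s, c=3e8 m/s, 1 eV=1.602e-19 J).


E = hc / lambda
= (6.626e-34)(3e8) / (422.5e-9)
= 1.9878e-25 / 4.2250e-07
= 4.7049e-19 J
Converting to eV: 4.7049e-19 / 1.602e-19
= 2.9369 eV

2.9369


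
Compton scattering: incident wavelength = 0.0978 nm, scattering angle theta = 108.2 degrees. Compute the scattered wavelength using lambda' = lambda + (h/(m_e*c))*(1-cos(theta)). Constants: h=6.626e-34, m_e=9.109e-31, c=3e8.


Compton wavelength: h/(m_e*c) = 2.4247e-12 m
d_lambda = 2.4247e-12 * (1 - cos(108.2 deg))
= 2.4247e-12 * 1.312335
= 3.1820e-12 m = 0.003182 nm
lambda' = 0.0978 + 0.003182
= 0.100982 nm

0.100982


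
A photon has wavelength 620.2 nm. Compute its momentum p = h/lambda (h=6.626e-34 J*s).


p = h / lambda
= 6.626e-34 / (620.2e-9)
= 6.626e-34 / 6.2020e-07
= 1.0684e-27 kg*m/s

1.0684e-27


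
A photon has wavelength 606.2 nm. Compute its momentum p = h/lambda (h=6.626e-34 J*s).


p = h / lambda
= 6.626e-34 / (606.2e-9)
= 6.626e-34 / 6.0620e-07
= 1.0930e-27 kg*m/s

1.0930e-27


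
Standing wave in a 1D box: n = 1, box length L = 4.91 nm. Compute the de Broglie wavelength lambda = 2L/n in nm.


lambda = 2L / n
= 2 * 4.91 / 1
= 9.82 / 1
= 9.82 nm

9.82


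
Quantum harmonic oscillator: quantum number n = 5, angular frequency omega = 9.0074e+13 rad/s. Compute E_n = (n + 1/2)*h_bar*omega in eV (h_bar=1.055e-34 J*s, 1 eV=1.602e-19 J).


E = (n + 1/2) * h_bar * omega
= (5 + 0.5) * 1.055e-34 * 9.0074e+13
= 5.5 * 9.5028e-21
= 5.2265e-20 J
= 0.3263 eV

0.3263


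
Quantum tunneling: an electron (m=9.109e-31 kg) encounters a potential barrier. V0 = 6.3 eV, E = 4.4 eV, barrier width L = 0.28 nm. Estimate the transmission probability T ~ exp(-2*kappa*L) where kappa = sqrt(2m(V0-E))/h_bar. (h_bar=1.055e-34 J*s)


V0 - E = 1.9 eV = 3.0438e-19 J
kappa = sqrt(2 * m * (V0-E)) / h_bar
= sqrt(2 * 9.109e-31 * 3.0438e-19) / 1.055e-34
= 7.0584e+09 /m
2*kappa*L = 2 * 7.0584e+09 * 0.28e-9
= 3.9527
T = exp(-3.9527) = 1.920276e-02

1.920276e-02


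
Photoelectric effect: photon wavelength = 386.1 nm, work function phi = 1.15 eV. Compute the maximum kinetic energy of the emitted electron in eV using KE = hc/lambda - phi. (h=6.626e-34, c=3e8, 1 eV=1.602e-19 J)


E_photon = hc / lambda
= (6.626e-34)(3e8) / (386.1e-9)
= 5.1484e-19 J
= 3.2137 eV
KE = E_photon - phi
= 3.2137 - 1.15
= 2.0637 eV

2.0637


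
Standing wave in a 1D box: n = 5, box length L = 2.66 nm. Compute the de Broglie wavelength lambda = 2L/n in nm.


lambda = 2L / n
= 2 * 2.66 / 5
= 5.32 / 5
= 1.064 nm

1.064


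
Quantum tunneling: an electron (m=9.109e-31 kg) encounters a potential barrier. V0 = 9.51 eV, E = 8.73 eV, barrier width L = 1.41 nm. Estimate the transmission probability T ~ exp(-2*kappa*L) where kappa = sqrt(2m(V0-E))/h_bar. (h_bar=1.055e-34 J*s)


V0 - E = 0.78 eV = 1.2496e-19 J
kappa = sqrt(2 * m * (V0-E)) / h_bar
= sqrt(2 * 9.109e-31 * 1.2496e-19) / 1.055e-34
= 4.5225e+09 /m
2*kappa*L = 2 * 4.5225e+09 * 1.41e-9
= 12.7534
T = exp(-12.7534) = 2.892505e-06

2.892505e-06


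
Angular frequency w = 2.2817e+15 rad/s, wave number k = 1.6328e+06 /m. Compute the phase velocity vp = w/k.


vp = w / k
= 2.2817e+15 / 1.6328e+06
= 1.3974e+09 m/s

1.3974e+09


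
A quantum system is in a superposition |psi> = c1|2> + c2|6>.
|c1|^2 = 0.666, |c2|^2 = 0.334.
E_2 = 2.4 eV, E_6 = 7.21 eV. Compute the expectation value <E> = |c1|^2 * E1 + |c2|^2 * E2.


<E> = |c1|^2 * E1 + |c2|^2 * E2
= 0.666 * 2.4 + 0.334 * 7.21
= 1.5984 + 2.4081
= 4.0065 eV

4.0065


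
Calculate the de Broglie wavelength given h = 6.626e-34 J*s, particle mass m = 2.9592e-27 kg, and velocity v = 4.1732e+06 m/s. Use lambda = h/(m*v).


lambda = h / (m * v)
= 6.626e-34 / (2.9592e-27 * 4.1732e+06)
= 6.626e-34 / 1.2349e-20
= 5.3655e-14 m

5.3655e-14


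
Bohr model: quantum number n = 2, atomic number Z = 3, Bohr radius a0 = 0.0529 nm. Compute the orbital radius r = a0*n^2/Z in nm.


r = a0 * n^2 / Z
= 0.0529 * 2^2 / 3
= 0.0529 * 4 / 3
= 0.0705 nm

0.0705


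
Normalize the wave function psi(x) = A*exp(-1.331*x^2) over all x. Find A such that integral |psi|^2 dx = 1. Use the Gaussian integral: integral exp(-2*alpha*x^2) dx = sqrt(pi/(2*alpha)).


integral |psi|^2 dx = A^2 * sqrt(pi/(2*alpha)) = 1
A^2 = sqrt(2*alpha/pi)
= sqrt(2 * 1.331 / pi)
= 0.920511
A = sqrt(0.920511)
= 0.9594

0.9594


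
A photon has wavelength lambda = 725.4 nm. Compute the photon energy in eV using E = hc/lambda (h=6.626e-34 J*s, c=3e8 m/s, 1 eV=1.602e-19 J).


E = hc / lambda
= (6.626e-34)(3e8) / (725.4e-9)
= 1.9878e-25 / 7.2540e-07
= 2.7403e-19 J
Converting to eV: 2.7403e-19 / 1.602e-19
= 1.7105 eV

1.7105


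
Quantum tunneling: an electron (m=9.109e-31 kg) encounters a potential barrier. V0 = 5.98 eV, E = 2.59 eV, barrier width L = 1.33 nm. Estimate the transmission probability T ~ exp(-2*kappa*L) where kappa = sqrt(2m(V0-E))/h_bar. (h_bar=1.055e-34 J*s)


V0 - E = 3.39 eV = 5.4308e-19 J
kappa = sqrt(2 * m * (V0-E)) / h_bar
= sqrt(2 * 9.109e-31 * 5.4308e-19) / 1.055e-34
= 9.4282e+09 /m
2*kappa*L = 2 * 9.4282e+09 * 1.33e-9
= 25.079
T = exp(-25.079) = 1.283271e-11

1.283271e-11


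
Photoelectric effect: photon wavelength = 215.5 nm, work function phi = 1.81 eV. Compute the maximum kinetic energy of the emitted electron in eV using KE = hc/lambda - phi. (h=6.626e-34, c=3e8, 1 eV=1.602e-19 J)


E_photon = hc / lambda
= (6.626e-34)(3e8) / (215.5e-9)
= 9.2241e-19 J
= 5.7579 eV
KE = E_photon - phi
= 5.7579 - 1.81
= 3.9479 eV

3.9479


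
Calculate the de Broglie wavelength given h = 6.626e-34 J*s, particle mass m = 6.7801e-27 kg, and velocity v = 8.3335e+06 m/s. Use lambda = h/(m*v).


lambda = h / (m * v)
= 6.626e-34 / (6.7801e-27 * 8.3335e+06)
= 6.626e-34 / 5.6502e-20
= 1.1727e-14 m

1.1727e-14


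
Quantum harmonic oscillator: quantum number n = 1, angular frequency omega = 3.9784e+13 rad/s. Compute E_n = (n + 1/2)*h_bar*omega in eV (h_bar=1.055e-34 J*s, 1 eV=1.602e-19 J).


E = (n + 1/2) * h_bar * omega
= (1 + 0.5) * 1.055e-34 * 3.9784e+13
= 1.5 * 4.1972e-21
= 6.2958e-21 J
= 0.0393 eV

0.0393


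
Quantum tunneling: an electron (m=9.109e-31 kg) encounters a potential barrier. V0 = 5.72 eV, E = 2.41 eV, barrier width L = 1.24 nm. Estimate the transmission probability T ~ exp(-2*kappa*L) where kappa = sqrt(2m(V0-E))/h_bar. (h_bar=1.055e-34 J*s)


V0 - E = 3.31 eV = 5.3026e-19 J
kappa = sqrt(2 * m * (V0-E)) / h_bar
= sqrt(2 * 9.109e-31 * 5.3026e-19) / 1.055e-34
= 9.3163e+09 /m
2*kappa*L = 2 * 9.3163e+09 * 1.24e-9
= 23.1044
T = exp(-23.1044) = 9.244504e-11

9.244504e-11


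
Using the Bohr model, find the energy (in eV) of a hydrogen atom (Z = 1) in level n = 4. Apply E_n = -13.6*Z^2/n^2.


E_n = -13.6 * Z^2 / n^2
= -13.6 * 1^2 / 4^2
= -13.6 * 1 / 16
= -0.85 eV

-0.85


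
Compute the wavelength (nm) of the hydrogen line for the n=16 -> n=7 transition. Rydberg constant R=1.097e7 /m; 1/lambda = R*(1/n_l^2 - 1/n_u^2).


1/lambda = R * (1/n_l^2 - 1/n_u^2)
= 1.097e7 * (1/7^2 - 1/16^2)
= 1.097e7 * (0.020408 - 0.003906)
= 1.097e7 * 0.016502
= 1.8103e+05 /m
lambda = 1 / 1.8103e+05 = 5524.0687 nm

5524.0687


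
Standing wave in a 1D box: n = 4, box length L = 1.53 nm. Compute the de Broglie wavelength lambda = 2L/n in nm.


lambda = 2L / n
= 2 * 1.53 / 4
= 3.06 / 4
= 0.765 nm

0.765


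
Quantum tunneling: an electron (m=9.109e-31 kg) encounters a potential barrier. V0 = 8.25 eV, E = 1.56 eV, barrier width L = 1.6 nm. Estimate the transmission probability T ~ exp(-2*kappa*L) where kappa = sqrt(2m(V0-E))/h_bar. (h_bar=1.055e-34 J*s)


V0 - E = 6.69 eV = 1.0717e-18 J
kappa = sqrt(2 * m * (V0-E)) / h_bar
= sqrt(2 * 9.109e-31 * 1.0717e-18) / 1.055e-34
= 1.3245e+10 /m
2*kappa*L = 2 * 1.3245e+10 * 1.6e-9
= 42.383
T = exp(-42.383) = 3.919912e-19

3.919912e-19


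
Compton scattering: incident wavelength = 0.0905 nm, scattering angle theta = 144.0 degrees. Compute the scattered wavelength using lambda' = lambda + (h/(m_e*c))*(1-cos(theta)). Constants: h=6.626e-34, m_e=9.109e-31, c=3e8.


Compton wavelength: h/(m_e*c) = 2.4247e-12 m
d_lambda = 2.4247e-12 * (1 - cos(144.0 deg))
= 2.4247e-12 * 1.809017
= 4.3863e-12 m = 0.004386 nm
lambda' = 0.0905 + 0.004386
= 0.094886 nm

0.094886


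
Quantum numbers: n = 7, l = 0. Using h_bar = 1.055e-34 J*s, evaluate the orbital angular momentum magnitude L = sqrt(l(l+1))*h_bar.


L = sqrt(l*(l+1)) * h_bar
= sqrt(0 * 1) * 1.055e-34
= sqrt(0) * 1.055e-34
= 0.0 * 1.055e-34
= 0.0000e+00 J*s

0.0000e+00


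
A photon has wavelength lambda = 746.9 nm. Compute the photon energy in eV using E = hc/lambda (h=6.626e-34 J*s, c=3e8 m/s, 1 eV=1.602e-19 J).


E = hc / lambda
= (6.626e-34)(3e8) / (746.9e-9)
= 1.9878e-25 / 7.4690e-07
= 2.6614e-19 J
Converting to eV: 2.6614e-19 / 1.602e-19
= 1.6613 eV

1.6613


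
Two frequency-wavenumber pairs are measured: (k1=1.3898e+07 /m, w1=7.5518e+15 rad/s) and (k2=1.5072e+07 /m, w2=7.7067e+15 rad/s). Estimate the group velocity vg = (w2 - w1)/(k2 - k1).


vg = (w2 - w1) / (k2 - k1)
= (7.7067e+15 - 7.5518e+15) / (1.5072e+07 - 1.3898e+07)
= 1.5490e+14 / 1.1740e+06
= 1.3194e+08 m/s

1.3194e+08


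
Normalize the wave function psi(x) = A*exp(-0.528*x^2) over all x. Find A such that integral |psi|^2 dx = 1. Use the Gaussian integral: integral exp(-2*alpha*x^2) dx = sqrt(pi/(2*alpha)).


integral |psi|^2 dx = A^2 * sqrt(pi/(2*alpha)) = 1
A^2 = sqrt(2*alpha/pi)
= sqrt(2 * 0.528 / pi)
= 0.579772
A = sqrt(0.579772)
= 0.7614

0.7614


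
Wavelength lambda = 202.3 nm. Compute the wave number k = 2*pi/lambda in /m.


k = 2 * pi / lambda
= 6.2832 / (202.3e-9)
= 6.2832 / 2.0230e-07
= 3.1059e+07 /m

3.1059e+07


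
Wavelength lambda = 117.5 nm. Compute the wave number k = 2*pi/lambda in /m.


k = 2 * pi / lambda
= 6.2832 / (117.5e-9)
= 6.2832 / 1.1750e-07
= 5.3474e+07 /m

5.3474e+07


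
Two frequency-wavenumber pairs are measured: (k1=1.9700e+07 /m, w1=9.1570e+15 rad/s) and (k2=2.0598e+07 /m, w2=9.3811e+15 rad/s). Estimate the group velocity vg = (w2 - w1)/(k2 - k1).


vg = (w2 - w1) / (k2 - k1)
= (9.3811e+15 - 9.1570e+15) / (2.0598e+07 - 1.9700e+07)
= 2.2410e+14 / 8.9800e+05
= 2.4955e+08 m/s

2.4955e+08


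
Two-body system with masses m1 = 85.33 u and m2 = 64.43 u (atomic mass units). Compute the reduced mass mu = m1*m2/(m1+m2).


mu = m1 * m2 / (m1 + m2)
= 85.33 * 64.43 / (85.33 + 64.43)
= 5497.8119 / 149.76
= 36.7108 u

36.7108


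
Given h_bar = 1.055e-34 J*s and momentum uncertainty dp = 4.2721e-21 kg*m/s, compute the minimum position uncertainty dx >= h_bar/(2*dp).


dx = h_bar / (2 * dp)
= 1.055e-34 / (2 * 4.2721e-21)
= 1.055e-34 / 8.5442e-21
= 1.2348e-14 m

1.2348e-14


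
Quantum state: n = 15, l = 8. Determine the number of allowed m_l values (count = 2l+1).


m_l ranges from -l to +l in integer steps
So m_l goes from -8 to +8
Count = 2l + 1 = 2*8 + 1
= 17

17


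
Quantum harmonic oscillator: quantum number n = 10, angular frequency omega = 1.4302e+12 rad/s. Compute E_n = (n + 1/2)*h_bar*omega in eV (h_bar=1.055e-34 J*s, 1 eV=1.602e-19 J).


E = (n + 1/2) * h_bar * omega
= (10 + 0.5) * 1.055e-34 * 1.4302e+12
= 10.5 * 1.5089e-22
= 1.5843e-21 J
= 0.0099 eV

0.0099


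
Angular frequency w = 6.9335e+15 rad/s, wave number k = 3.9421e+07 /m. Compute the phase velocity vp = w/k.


vp = w / k
= 6.9335e+15 / 3.9421e+07
= 1.7588e+08 m/s

1.7588e+08


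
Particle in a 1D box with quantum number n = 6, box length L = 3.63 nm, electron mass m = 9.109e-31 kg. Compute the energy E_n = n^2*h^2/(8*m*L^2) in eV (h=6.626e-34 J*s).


E = n^2 * h^2 / (8 * m * L^2)
= 6^2 * (6.626e-34)^2 / (8 * 9.109e-31 * (3.63e-9)^2)
= 36 * 4.3904e-67 / (8 * 9.109e-31 * 1.3177e-17)
= 1.6460e-19 J
= 1.0275 eV

1.0275


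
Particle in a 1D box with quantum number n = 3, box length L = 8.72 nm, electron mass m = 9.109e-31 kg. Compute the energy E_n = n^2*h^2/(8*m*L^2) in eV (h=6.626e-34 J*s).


E = n^2 * h^2 / (8 * m * L^2)
= 3^2 * (6.626e-34)^2 / (8 * 9.109e-31 * (8.72e-9)^2)
= 9 * 4.3904e-67 / (8 * 9.109e-31 * 7.6038e-17)
= 7.1310e-21 J
= 0.0445 eV

0.0445


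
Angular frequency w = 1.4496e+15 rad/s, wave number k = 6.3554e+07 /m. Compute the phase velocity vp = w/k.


vp = w / k
= 1.4496e+15 / 6.3554e+07
= 2.2809e+07 m/s

2.2809e+07


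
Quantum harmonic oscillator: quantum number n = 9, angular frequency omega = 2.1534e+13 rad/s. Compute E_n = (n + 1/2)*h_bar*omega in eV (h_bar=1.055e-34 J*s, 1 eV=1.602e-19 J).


E = (n + 1/2) * h_bar * omega
= (9 + 0.5) * 1.055e-34 * 2.1534e+13
= 9.5 * 2.2718e-21
= 2.1582e-20 J
= 0.1347 eV

0.1347


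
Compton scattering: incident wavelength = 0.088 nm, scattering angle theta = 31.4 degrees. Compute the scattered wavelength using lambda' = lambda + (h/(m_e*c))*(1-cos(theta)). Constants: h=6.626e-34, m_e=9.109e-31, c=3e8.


Compton wavelength: h/(m_e*c) = 2.4247e-12 m
d_lambda = 2.4247e-12 * (1 - cos(31.4 deg))
= 2.4247e-12 * 0.146449
= 3.5510e-13 m = 0.000355 nm
lambda' = 0.088 + 0.000355
= 0.088355 nm

0.088355


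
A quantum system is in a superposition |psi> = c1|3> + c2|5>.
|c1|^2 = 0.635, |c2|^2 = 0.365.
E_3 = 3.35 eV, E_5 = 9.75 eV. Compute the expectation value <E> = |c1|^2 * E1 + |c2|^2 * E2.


<E> = |c1|^2 * E1 + |c2|^2 * E2
= 0.635 * 3.35 + 0.365 * 9.75
= 2.1273 + 3.5587
= 5.686 eV

5.686


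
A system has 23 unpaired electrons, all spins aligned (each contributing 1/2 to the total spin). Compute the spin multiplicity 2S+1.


Total spin S = N * (1/2) = 23 * 0.5 = 11.5
Spin multiplicity = 2S + 1
= 2 * 11.5 + 1
= 24

24


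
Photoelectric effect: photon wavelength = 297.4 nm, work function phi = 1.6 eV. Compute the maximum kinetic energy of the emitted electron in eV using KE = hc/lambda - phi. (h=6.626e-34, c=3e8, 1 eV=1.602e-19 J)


E_photon = hc / lambda
= (6.626e-34)(3e8) / (297.4e-9)
= 6.6839e-19 J
= 4.1722 eV
KE = E_photon - phi
= 4.1722 - 1.6
= 2.5722 eV

2.5722


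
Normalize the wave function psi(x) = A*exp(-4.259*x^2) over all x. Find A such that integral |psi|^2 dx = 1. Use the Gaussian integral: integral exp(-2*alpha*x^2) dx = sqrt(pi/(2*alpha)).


integral |psi|^2 dx = A^2 * sqrt(pi/(2*alpha)) = 1
A^2 = sqrt(2*alpha/pi)
= sqrt(2 * 4.259 / pi)
= 1.646622
A = sqrt(1.646622)
= 1.2832

1.2832


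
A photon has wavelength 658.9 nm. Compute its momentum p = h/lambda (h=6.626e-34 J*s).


p = h / lambda
= 6.626e-34 / (658.9e-9)
= 6.626e-34 / 6.5890e-07
= 1.0056e-27 kg*m/s

1.0056e-27


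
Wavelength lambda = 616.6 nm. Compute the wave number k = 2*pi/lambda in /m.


k = 2 * pi / lambda
= 6.2832 / (616.6e-9)
= 6.2832 / 6.1660e-07
= 1.0190e+07 /m

1.0190e+07


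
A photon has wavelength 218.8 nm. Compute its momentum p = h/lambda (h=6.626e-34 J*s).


p = h / lambda
= 6.626e-34 / (218.8e-9)
= 6.626e-34 / 2.1880e-07
= 3.0283e-27 kg*m/s

3.0283e-27


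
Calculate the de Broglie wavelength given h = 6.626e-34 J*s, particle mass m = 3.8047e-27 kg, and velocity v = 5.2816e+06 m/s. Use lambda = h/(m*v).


lambda = h / (m * v)
= 6.626e-34 / (3.8047e-27 * 5.2816e+06)
= 6.626e-34 / 2.0095e-20
= 3.2974e-14 m

3.2974e-14


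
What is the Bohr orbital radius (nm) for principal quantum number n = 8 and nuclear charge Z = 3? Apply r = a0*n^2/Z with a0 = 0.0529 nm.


r = a0 * n^2 / Z
= 0.0529 * 8^2 / 3
= 0.0529 * 64 / 3
= 1.1285 nm

1.1285


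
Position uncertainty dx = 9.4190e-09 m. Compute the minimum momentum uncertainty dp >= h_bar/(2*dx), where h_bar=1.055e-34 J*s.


dp = h_bar / (2 * dx)
= 1.055e-34 / (2 * 9.4190e-09)
= 1.055e-34 / 1.8838e-08
= 5.6004e-27 kg*m/s

5.6004e-27


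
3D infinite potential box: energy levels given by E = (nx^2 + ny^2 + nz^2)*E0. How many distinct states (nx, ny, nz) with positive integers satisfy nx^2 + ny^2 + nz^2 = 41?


Enumerate all (nx, ny, nz) with nx^2 + ny^2 + nz^2 = 41:
(1,2,6)
(1,6,2)
(2,1,6)
(2,6,1)
(3,4,4)
(4,3,4)
(4,4,3)
(6,1,2)
(6,2,1)
Total degeneracy = 9

9


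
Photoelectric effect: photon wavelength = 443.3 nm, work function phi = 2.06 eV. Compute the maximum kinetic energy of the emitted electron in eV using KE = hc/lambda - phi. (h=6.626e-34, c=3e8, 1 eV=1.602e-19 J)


E_photon = hc / lambda
= (6.626e-34)(3e8) / (443.3e-9)
= 4.4841e-19 J
= 2.7991 eV
KE = E_photon - phi
= 2.7991 - 2.06
= 0.7391 eV

0.7391


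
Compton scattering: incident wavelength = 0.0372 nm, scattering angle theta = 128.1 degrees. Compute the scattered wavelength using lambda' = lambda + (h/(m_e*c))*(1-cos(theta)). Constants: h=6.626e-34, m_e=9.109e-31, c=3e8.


Compton wavelength: h/(m_e*c) = 2.4247e-12 m
d_lambda = 2.4247e-12 * (1 - cos(128.1 deg))
= 2.4247e-12 * 1.617036
= 3.9208e-12 m = 0.003921 nm
lambda' = 0.0372 + 0.003921
= 0.041121 nm

0.041121
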